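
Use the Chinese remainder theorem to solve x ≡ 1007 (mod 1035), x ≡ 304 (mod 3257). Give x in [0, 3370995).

Write x = 1007 + 1035·k. Then 1035·k ≡ 304 − 1007 ≡ 2554 (mod 3257).
Need 1035⁻¹ mod 3257. Extended Euclid on (3257, 1035):
3257 = 3×1035 + 152
1035 = 6×152 + 123
152 = 1×123 + 29
123 = 4×29 + 7
29 = 4×7 + 1
7 = 7×1 + 0
Back-substitute:
1 = 29 − 4·7
1 = −4·123 + 17·29
1 = 17·152 − 21·123
1 = −21·1035 + 143·152
1 = 143·3257 − 450·1035
1035⁻¹ ≡ 2807 (mod 3257), so k ≡ 2807·2554 ≡ 421 (mod 3257).
x = 1007 + 1035·421 = 436742.

436742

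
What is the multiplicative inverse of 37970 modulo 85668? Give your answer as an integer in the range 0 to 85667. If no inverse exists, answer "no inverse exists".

no inverse exists

Compute gcd(37970, 85668):
85668 = 2·37970 + 9728
37970 = 3·9728 + 8786
9728 = 1·8786 + 942
8786 = 9·942 + 308
942 = 3·308 + 18
308 = 17·18 + 2
18 = 9·2 + 0
The gcd is 2, not 1, hence no inverse exists.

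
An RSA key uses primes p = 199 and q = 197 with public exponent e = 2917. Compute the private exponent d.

28045

φ(n) = (p−1)(q−1) = 198·196 = 38808.
Need d with 2917·d ≡ 1 (mod 38808). Apply the extended Euclidean algorithm:
38808 = 13*2917 + 887
2917 = 3*887 + 256
887 = 3*256 + 119
256 = 2*119 + 18
119 = 6*18 + 11
18 = 1*11 + 7
11 = 1*7 + 4
7 = 1*4 + 3
4 = 1*3 + 1
3 = 3*1 + 0
Back-substitute:
1 = 4 − 3
1 = −7 + 2·4
1 = 2·11 − 3·7
1 = −3·18 + 5·11
1 = 5·119 − 33·18
1 = −33·256 + 71·119
1 = 71·887 − 246·256
1 = −246·2917 + 809·887
1 = 809·38808 − 10763·2917
So 2917·(-10763) ≡ 1 (mod 38808), hence d ≡ -10763 ≡ 28045 (mod 38808).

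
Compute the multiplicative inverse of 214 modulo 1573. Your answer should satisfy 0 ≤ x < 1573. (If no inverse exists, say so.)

713

Run Euclid on (1573, 214):
1573 = 7*214 + 75
214 = 2*75 + 64
75 = 1*64 + 11
64 = 5*11 + 9
11 = 1*9 + 2
9 = 4*2 + 1
2 = 2*1 + 0
gcd = 1, so the inverse exists. Back-substitute:
1 = 9 − 4·2
1 = −4·11 + 5·9
1 = 5·64 − 29·11
1 = −29·75 + 34·64
1 = 34·214 − 97·75
1 = −97·1573 + 713·214
So 214·713 ≡ 1 (mod 1573).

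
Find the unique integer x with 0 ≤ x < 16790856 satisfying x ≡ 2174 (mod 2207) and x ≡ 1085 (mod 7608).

8073173

Write x = 2174 + 2207·k. Then 2207·k ≡ 1085 − 2174 ≡ 6519 (mod 7608).
Need 2207⁻¹ mod 7608. Extended Euclid on (7608, 2207):
7608 = 3×2207 + 987
2207 = 2×987 + 233
987 = 4×233 + 55
233 = 4×55 + 13
55 = 4×13 + 3
13 = 4×3 + 1
3 = 3×1 + 0
Back-substitute:
1 = 13 − 4·3
1 = −4·55 + 17·13
1 = 17·233 − 72·55
1 = −72·987 + 305·233
1 = 305·2207 − 682·987
1 = −682·7608 + 2351·2207
2207⁻¹ ≡ 2351 (mod 7608), so k ≡ 2351·6519 ≡ 3657 (mod 7608).
x = 2174 + 2207·3657 = 8073173.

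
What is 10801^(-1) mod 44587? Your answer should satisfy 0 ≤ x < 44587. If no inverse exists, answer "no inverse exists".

Apply the Euclidean algorithm to 44587 and 10801:
44587 = 4×10801 + 1383
10801 = 7×1383 + 1120
1383 = 1×1120 + 263
1120 = 4×263 + 68
263 = 3×68 + 59
68 = 1×59 + 9
59 = 6×9 + 5
9 = 1×5 + 4
5 = 1×4 + 1
4 = 4×1 + 0
Since gcd(10801, 44587) = 1, back-substitute to write 1 as a combination:
1 = 5 − 4
1 = −9 + 2·5
1 = 2·59 − 13·9
1 = −13·68 + 15·59
1 = 15·263 − 58·68
1 = −58·1120 + 247·263
1 = 247·1383 − 305·1120
1 = −305·10801 + 2382·1383
1 = 2382·44587 − 9833·10801
Hence 10801⁻¹ ≡ -9833 ≡ 34754 (mod 44587).

34754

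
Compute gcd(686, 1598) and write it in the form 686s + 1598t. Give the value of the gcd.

Repeated division:
1598 = 2×686 + 226
686 = 3×226 + 8
226 = 28×8 + 2
8 = 4×2 + 0
gcd(686, 1598) = 2.
Working backward:
2 = 226 − 28·8
2 = −28·686 + 85·226
2 = 85·1598 − 198·686
So 2 = (85)·1598 + (-198)·686.

2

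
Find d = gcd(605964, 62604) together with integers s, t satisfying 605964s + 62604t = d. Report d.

12

Apply Euclid's algorithm to 605964 and 62604:
605964 = 9*62604 + 42528
62604 = 1*42528 + 20076
42528 = 2*20076 + 2376
20076 = 8*2376 + 1068
2376 = 2*1068 + 240
1068 = 4*240 + 108
240 = 2*108 + 24
108 = 4*24 + 12
24 = 2*12 + 0
gcd(605964, 62604) = 12.
Back-substituting:
12 = 108 − 4·24
12 = −4·240 + 9·108
12 = 9·1068 − 40·240
12 = −40·2376 + 89·1068
12 = 89·20076 − 752·2376
12 = −752·42528 + 1593·20076
12 = 1593·62604 − 2345·42528
12 = −2345·605964 + 22698·62604
So 12 = (-2345)·605964 + (22698)·62604.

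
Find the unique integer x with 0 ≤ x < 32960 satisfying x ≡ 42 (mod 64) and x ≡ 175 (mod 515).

21290

Write x = 42 + 64·k. Then 64·k ≡ 175 − 42 ≡ 133 (mod 515).
Need 64⁻¹ mod 515. Extended Euclid on (515, 64):
515 = 8*64 + 3
64 = 21*3 + 1
3 = 3*1 + 0
Back-substitute:
1 = 64 − 21·3
1 = −21·515 + 169·64
64⁻¹ ≡ 169 (mod 515), so k ≡ 169·133 ≡ 332 (mod 515).
x = 42 + 64·332 = 21290.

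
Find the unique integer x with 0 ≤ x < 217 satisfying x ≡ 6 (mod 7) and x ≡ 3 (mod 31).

34

Write x = 6 + 7·k. Then 7·k ≡ 3 − 6 ≡ 28 (mod 31).
Need 7⁻¹ mod 31. Extended Euclid on (31, 7):
31 = 4×7 + 3
7 = 2×3 + 1
3 = 3×1 + 0
Back-substitute:
1 = 7 − 2·3
1 = −2·31 + 9·7
7⁻¹ ≡ 9 (mod 31), so k ≡ 9·28 ≡ 4 (mod 31).
x = 6 + 7·4 = 34.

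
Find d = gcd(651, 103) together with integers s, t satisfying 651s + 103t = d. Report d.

Repeated division:
651 = 6×103 + 33
103 = 3×33 + 4
33 = 8×4 + 1
4 = 4×1 + 0
gcd(651, 103) = 1.
Working backward:
1 = 33 − 8·4
1 = −8·103 + 25·33
1 = 25·651 − 158·103
So 1 = (25)·651 + (-158)·103.

1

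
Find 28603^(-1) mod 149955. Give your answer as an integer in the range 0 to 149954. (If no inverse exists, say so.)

78802

gcd(149955, 28603) by repeated division:
149955 = 5·28603 + 6940
28603 = 4·6940 + 843
6940 = 8·843 + 196
843 = 4·196 + 59
196 = 3·59 + 19
59 = 3·19 + 2
19 = 9·2 + 1
2 = 2·1 + 0
Since gcd(28603, 149955) = 1, back-substitute to write 1 as a combination:
1 = 19 − 9·2
1 = −9·59 + 28·19
1 = 28·196 − 93·59
1 = −93·843 + 400·196
1 = 400·6940 − 3293·843
1 = −3293·28603 + 13572·6940
1 = 13572·149955 − 71153·28603
Hence 28603⁻¹ ≡ -71153 ≡ 78802 (mod 149955).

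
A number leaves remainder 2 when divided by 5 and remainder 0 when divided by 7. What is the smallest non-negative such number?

7

Write x = 2 + 5·k. Then 5·k ≡ 0 − 2 ≡ 5 (mod 7).
Need 5⁻¹ mod 7. Extended Euclid on (7, 5):
7 = 1*5 + 2
5 = 2*2 + 1
2 = 2*1 + 0
Back-substitute:
1 = 5 − 2·2
1 = −2·7 + 3·5
5⁻¹ ≡ 3 (mod 7), so k ≡ 3·5 ≡ 1 (mod 7).
x = 2 + 5·1 = 7.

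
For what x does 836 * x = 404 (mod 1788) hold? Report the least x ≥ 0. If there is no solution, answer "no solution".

First find gcd(836, 1788):
1788 = 2*836 + 116
836 = 7*116 + 24
116 = 4*24 + 20
24 = 1*20 + 4
20 = 5*4 + 0
gcd = 4 and 4 | 404, so solutions exist. Divide through by 4: 209x ≡ 101 (mod 447).
Now find 209⁻¹ mod 447:
447 = 2×209 + 29
209 = 7×29 + 6
29 = 4×6 + 5
6 = 1×5 + 1
5 = 5×1 + 0
Back-substitute:
1 = 6 − 5
1 = −29 + 5·6
1 = 5·209 − 36·29
1 = −36·447 + 77·209
So 209⁻¹ ≡ 77 (mod 447).
Then x ≡ 77·101 ≡ 178 (mod 447); the smallest non-negative solution is x = 178.

178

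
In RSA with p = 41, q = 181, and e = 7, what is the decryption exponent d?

φ(n) = (p−1)(q−1) = 40·180 = 7200.
Need d with 7·d ≡ 1 (mod 7200). Apply the extended Euclidean algorithm:
7200 = 1028×7 + 4
7 = 1×4 + 3
4 = 1×3 + 1
3 = 3×1 + 0
Back-substitute:
1 = 4 − 3
1 = −7 + 2·4
1 = 2·7200 − 2057·7
So 7·(-2057) ≡ 1 (mod 7200), hence d ≡ -2057 ≡ 5143 (mod 7200).

5143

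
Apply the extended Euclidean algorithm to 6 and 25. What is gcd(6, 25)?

1

Apply Euclid's algorithm to 25 and 6:
25 = 4×6 + 1
6 = 6×1 + 0
gcd(6, 25) = 1.
Back-substituting:
1 = 25 − 4·6
So 1 = (1)·25 + (-4)·6.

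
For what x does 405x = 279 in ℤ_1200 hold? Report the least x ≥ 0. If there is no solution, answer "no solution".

gcd(405, 1200):
1200 = 2*405 + 390
405 = 1*390 + 15
390 = 26*15 + 0
gcd = 15, but 15 ∤ 279, so the congruence has no solution.

no solution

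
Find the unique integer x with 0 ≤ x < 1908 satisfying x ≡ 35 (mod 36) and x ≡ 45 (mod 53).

575

Write x = 35 + 36·k. Then 36·k ≡ 45 − 35 ≡ 10 (mod 53).
Need 36⁻¹ mod 53. Extended Euclid on (53, 36):
53 = 1*36 + 17
36 = 2*17 + 2
17 = 8*2 + 1
2 = 2*1 + 0
Back-substitute:
1 = 17 − 8·2
1 = −8·36 + 17·17
1 = 17·53 − 25·36
36⁻¹ ≡ 28 (mod 53), so k ≡ 28·10 ≡ 15 (mod 53).
x = 35 + 36·15 = 575.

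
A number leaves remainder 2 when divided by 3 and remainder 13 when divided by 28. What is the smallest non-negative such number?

41

Write x = 2 + 3·k. Then 3·k ≡ 13 − 2 ≡ 11 (mod 28).
Need 3⁻¹ mod 28. Extended Euclid on (28, 3):
28 = 9·3 + 1
3 = 3·1 + 0
Back-substitute:
1 = 28 − 9·3
3⁻¹ ≡ 19 (mod 28), so k ≡ 19·11 ≡ 13 (mod 28).
x = 2 + 3·13 = 41.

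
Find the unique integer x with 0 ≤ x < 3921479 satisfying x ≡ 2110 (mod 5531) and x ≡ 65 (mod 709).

Write x = 2110 + 5531·k. Then 5531·k ≡ 65 − 2110 ≡ 82 (mod 709).
Need 5531⁻¹ mod 709. Extended Euclid on (709, 568):
709 = 1·568 + 141
568 = 4·141 + 4
141 = 35·4 + 1
4 = 4·1 + 0
Back-substitute:
1 = 141 − 35·4
1 = −35·568 + 141·141
1 = 141·709 − 176·568
5531⁻¹ ≡ 533 (mod 709), so k ≡ 533·82 ≡ 457 (mod 709).
x = 2110 + 5531·457 = 2529777.

2529777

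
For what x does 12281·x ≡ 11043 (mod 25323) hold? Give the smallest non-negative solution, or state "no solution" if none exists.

First find gcd(12281, 25323):
25323 = 2×12281 + 761
12281 = 16×761 + 105
761 = 7×105 + 26
105 = 4×26 + 1
26 = 26×1 + 0
gcd = 1, so a unique solution mod 25323 exists.
Back-substitute for the Bézout coefficients:
1 = 105 − 4·26
1 = −4·761 + 29·105
1 = 29·12281 − 468·761
1 = −468·25323 + 965·12281
So 12281·(965) ≡ 1 (mod 25323), giving 12281⁻¹ ≡ 965.
x ≡ 12281⁻¹·11043 ≡ 965·11043 ≡ 20835 (mod 25323).

20835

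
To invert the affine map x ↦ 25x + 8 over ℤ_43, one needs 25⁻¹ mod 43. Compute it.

31

Run Euclid on (43, 25):
43 = 1*25 + 18
25 = 1*18 + 7
18 = 2*7 + 4
7 = 1*4 + 3
4 = 1*3 + 1
3 = 3*1 + 0
The gcd is 1. Working backward:
1 = 4 − 3
1 = −7 + 2·4
1 = 2·18 − 5·7
1 = −5·25 + 7·18
1 = 7·43 − 12·25
Thus 25·(-12) ≡ 1 (mod 43); reducing, -12 mod 43 = 31.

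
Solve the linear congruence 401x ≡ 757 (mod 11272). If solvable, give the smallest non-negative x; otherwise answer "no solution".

8997

First find gcd(401, 11272):
11272 = 28·401 + 44
401 = 9·44 + 5
44 = 8·5 + 4
5 = 1·4 + 1
4 = 4·1 + 0
gcd = 1, so a unique solution mod 11272 exists.
Back-substitute for the Bézout coefficients:
1 = 5 − 4
1 = −44 + 9·5
1 = 9·401 − 82·44
1 = −82·11272 + 2305·401
So 401·(2305) ≡ 1 (mod 11272), giving 401⁻¹ ≡ 2305.
x ≡ 401⁻¹·757 ≡ 2305·757 ≡ 8997 (mod 11272).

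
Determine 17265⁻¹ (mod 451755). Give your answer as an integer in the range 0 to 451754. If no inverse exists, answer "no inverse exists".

Euclidean algorithm on 451755, 17265:
451755 = 26×17265 + 2865
17265 = 6×2865 + 75
2865 = 38×75 + 15
75 = 5×15 + 0
gcd(17265, 451755) = 15 ≠ 1, so 17265 has no multiplicative inverse modulo 451755.

no inverse exists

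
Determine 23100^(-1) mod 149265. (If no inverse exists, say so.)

Euclidean algorithm on 149265, 23100:
149265 = 6·23100 + 10665
23100 = 2·10665 + 1770
10665 = 6·1770 + 45
1770 = 39·45 + 15
45 = 3·15 + 0
The gcd is 15, not 1, hence no inverse exists.

no inverse exists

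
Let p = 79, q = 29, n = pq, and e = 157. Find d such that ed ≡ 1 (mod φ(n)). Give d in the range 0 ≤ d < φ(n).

1405

φ(n) = (p−1)(q−1) = 78·28 = 2184.
Need d with 157·d ≡ 1 (mod 2184). Apply the extended Euclidean algorithm:
2184 = 13×157 + 143
157 = 1×143 + 14
143 = 10×14 + 3
14 = 4×3 + 2
3 = 1×2 + 1
2 = 2×1 + 0
Back-substitute:
1 = 3 − 2
1 = −14 + 5·3
1 = 5·143 − 51·14
1 = −51·157 + 56·143
1 = 56·2184 − 779·157
So 157·(-779) ≡ 1 (mod 2184), hence d ≡ -779 ≡ 1405 (mod 2184).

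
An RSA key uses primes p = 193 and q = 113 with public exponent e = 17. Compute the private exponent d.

1265

φ(n) = (p−1)(q−1) = 192·112 = 21504.
Need d with 17·d ≡ 1 (mod 21504). Apply the extended Euclidean algorithm:
21504 = 1264·17 + 16
17 = 1·16 + 1
16 = 16·1 + 0
Back-substitute:
1 = 17 − 16
1 = −21504 + 1265·17
So 17·1265 ≡ 1 (mod 21504), hence d = 1265.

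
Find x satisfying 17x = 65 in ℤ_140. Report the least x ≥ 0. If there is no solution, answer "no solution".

45

First find gcd(17, 140):
140 = 8·17 + 4
17 = 4·4 + 1
4 = 4·1 + 0
gcd = 1, so a unique solution mod 140 exists.
Back-substitute for the Bézout coefficients:
1 = 17 − 4·4
1 = −4·140 + 33·17
So 17·(33) ≡ 1 (mod 140), giving 17⁻¹ ≡ 33.
x ≡ 17⁻¹·65 ≡ 33·65 ≡ 45 (mod 140).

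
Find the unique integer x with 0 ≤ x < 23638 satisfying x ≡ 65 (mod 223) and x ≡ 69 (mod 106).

Write x = 65 + 223·k. Then 223·k ≡ 69 − 65 ≡ 4 (mod 106).
Need 223⁻¹ mod 106. Extended Euclid on (106, 11):
106 = 9·11 + 7
11 = 1·7 + 4
7 = 1·4 + 3
4 = 1·3 + 1
3 = 3·1 + 0
Back-substitute:
1 = 4 − 3
1 = −7 + 2·4
1 = 2·11 − 3·7
1 = −3·106 + 29·11
223⁻¹ ≡ 29 (mod 106), so k ≡ 29·4 ≡ 10 (mod 106).
x = 65 + 223·10 = 2295.

2295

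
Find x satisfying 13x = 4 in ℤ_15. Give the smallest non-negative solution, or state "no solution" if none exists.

First find gcd(13, 15):
15 = 1*13 + 2
13 = 6*2 + 1
2 = 2*1 + 0
gcd = 1, so a unique solution mod 15 exists.
Back-substitute for the Bézout coefficients:
1 = 13 − 6·2
1 = −6·15 + 7·13
So 13·(7) ≡ 1 (mod 15), giving 13⁻¹ ≡ 7.
x ≡ 13⁻¹·4 ≡ 7·4 ≡ 13 (mod 15).

13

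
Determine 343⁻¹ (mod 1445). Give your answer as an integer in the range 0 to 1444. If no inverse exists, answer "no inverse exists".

gcd(1445, 343) by repeated division:
1445 = 4·343 + 73
343 = 4·73 + 51
73 = 1·51 + 22
51 = 2·22 + 7
22 = 3·7 + 1
7 = 7·1 + 0
gcd = 1, so the inverse exists. Back-substitute:
1 = 22 − 3·7
1 = −3·51 + 7·22
1 = 7·73 − 10·51
1 = −10·343 + 47·73
1 = 47·1445 − 198·343
So 343·(-198) ≡ 1 (mod 1445), and -198 ≡ 1247 (mod 1445).

1247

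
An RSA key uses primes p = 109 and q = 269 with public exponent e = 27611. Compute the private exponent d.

φ(n) = (p−1)(q−1) = 108·268 = 28944.
Need d with 27611·d ≡ 1 (mod 28944). Apply the extended Euclidean algorithm:
28944 = 1*27611 + 1333
27611 = 20*1333 + 951
1333 = 1*951 + 382
951 = 2*382 + 187
382 = 2*187 + 8
187 = 23*8 + 3
8 = 2*3 + 2
3 = 1*2 + 1
2 = 2*1 + 0
Back-substitute:
1 = 3 − 2
1 = −8 + 3·3
1 = 3·187 − 70·8
1 = −70·382 + 143·187
1 = 143·951 − 356·382
1 = −356·1333 + 499·951
1 = 499·27611 − 10336·1333
1 = −10336·28944 + 10835·27611
So 27611·10835 ≡ 1 (mod 28944), hence d = 10835.

10835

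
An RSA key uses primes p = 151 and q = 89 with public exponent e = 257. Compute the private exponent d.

φ(n) = (p−1)(q−1) = 150·88 = 13200.
Need d with 257·d ≡ 1 (mod 13200). Apply the extended Euclidean algorithm:
13200 = 51*257 + 93
257 = 2*93 + 71
93 = 1*71 + 22
71 = 3*22 + 5
22 = 4*5 + 2
5 = 2*2 + 1
2 = 2*1 + 0
Back-substitute:
1 = 5 − 2·2
1 = −2·22 + 9·5
1 = 9·71 − 29·22
1 = −29·93 + 38·71
1 = 38·257 − 105·93
1 = −105·13200 + 5393·257
So 257·5393 ≡ 1 (mod 13200), hence d = 5393.

5393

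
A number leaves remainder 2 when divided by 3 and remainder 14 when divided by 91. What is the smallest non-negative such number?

Write x = 2 + 3·k. Then 3·k ≡ 14 − 2 ≡ 12 (mod 91).
Need 3⁻¹ mod 91. Extended Euclid on (91, 3):
91 = 30·3 + 1
3 = 3·1 + 0
Back-substitute:
1 = 91 − 30·3
3⁻¹ ≡ 61 (mod 91), so k ≡ 61·12 ≡ 4 (mod 91).
x = 2 + 3·4 = 14.

14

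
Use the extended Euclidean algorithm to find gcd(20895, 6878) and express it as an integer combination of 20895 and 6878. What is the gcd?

1

Euclidean algorithm:
20895 = 3×6878 + 261
6878 = 26×261 + 92
261 = 2×92 + 77
92 = 1×77 + 15
77 = 5×15 + 2
15 = 7×2 + 1
2 = 2×1 + 0
gcd(20895, 6878) = 1.
Express as a combination:
1 = 15 − 7·2
1 = −7·77 + 36·15
1 = 36·92 − 43·77
1 = −43·261 + 122·92
1 = 122·6878 − 3215·261
1 = −3215·20895 + 9767·6878
So 1 = (-3215)·20895 + (9767)·6878.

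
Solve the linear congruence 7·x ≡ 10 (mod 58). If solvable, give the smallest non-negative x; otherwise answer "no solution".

First find gcd(7, 58):
58 = 8×7 + 2
7 = 3×2 + 1
2 = 2×1 + 0
gcd = 1, so a unique solution mod 58 exists.
Back-substitute for the Bézout coefficients:
1 = 7 − 3·2
1 = −3·58 + 25·7
So 7·(25) ≡ 1 (mod 58), giving 7⁻¹ ≡ 25.
x ≡ 7⁻¹·10 ≡ 25·10 ≡ 18 (mod 58).

18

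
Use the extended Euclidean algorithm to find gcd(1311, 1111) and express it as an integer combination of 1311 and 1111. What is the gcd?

1

Repeated division:
1311 = 1*1111 + 200
1111 = 5*200 + 111
200 = 1*111 + 89
111 = 1*89 + 22
89 = 4*22 + 1
22 = 22*1 + 0
gcd(1311, 1111) = 1.
Back-substituting:
1 = 89 − 4·22
1 = −4·111 + 5·89
1 = 5·200 − 9·111
1 = −9·1111 + 50·200
1 = 50·1311 − 59·1111
So 1 = (50)·1311 + (-59)·1111.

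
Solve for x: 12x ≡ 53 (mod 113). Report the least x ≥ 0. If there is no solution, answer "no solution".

First find gcd(12, 113):
113 = 9×12 + 5
12 = 2×5 + 2
5 = 2×2 + 1
2 = 2×1 + 0
gcd = 1, so a unique solution mod 113 exists.
Back-substitute for the Bézout coefficients:
1 = 5 − 2·2
1 = −2·12 + 5·5
1 = 5·113 − 47·12
So 12·(-47) ≡ 1 (mod 113), giving 12⁻¹ ≡ 66.
x ≡ 12⁻¹·53 ≡ 66·53 ≡ 108 (mod 113).

108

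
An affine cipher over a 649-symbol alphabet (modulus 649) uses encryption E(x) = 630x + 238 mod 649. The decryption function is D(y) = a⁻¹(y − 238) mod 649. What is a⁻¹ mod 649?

gcd(649, 630) by repeated division:
649 = 1*630 + 19
630 = 33*19 + 3
19 = 6*3 + 1
3 = 3*1 + 0
The gcd is 1. Working backward:
1 = 19 − 6·3
1 = −6·630 + 199·19
1 = 199·649 − 205·630
Hence 630⁻¹ ≡ -205 ≡ 444 (mod 649).

444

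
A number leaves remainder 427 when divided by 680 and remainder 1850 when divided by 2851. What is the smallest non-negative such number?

192867

Write x = 427 + 680·k. Then 680·k ≡ 1850 − 427 ≡ 1423 (mod 2851).
Need 680⁻¹ mod 2851. Extended Euclid on (2851, 680):
2851 = 4·680 + 131
680 = 5·131 + 25
131 = 5·25 + 6
25 = 4·6 + 1
6 = 6·1 + 0
Back-substitute:
1 = 25 − 4·6
1 = −4·131 + 21·25
1 = 21·680 − 109·131
1 = −109·2851 + 457·680
680⁻¹ ≡ 457 (mod 2851), so k ≡ 457·1423 ≡ 283 (mod 2851).
x = 427 + 680·283 = 192867.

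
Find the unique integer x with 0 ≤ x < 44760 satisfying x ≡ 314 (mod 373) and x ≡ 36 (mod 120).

Write x = 314 + 373·k. Then 373·k ≡ 36 − 314 ≡ 82 (mod 120).
Need 373⁻¹ mod 120. Extended Euclid on (120, 13):
120 = 9·13 + 3
13 = 4·3 + 1
3 = 3·1 + 0
Back-substitute:
1 = 13 − 4·3
1 = −4·120 + 37·13
373⁻¹ ≡ 37 (mod 120), so k ≡ 37·82 ≡ 34 (mod 120).
x = 314 + 373·34 = 12996.

12996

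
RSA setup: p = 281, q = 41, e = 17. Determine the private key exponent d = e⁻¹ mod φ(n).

φ(n) = (p−1)(q−1) = 280·40 = 11200.
Need d with 17·d ≡ 1 (mod 11200). Apply the extended Euclidean algorithm:
11200 = 658×17 + 14
17 = 1×14 + 3
14 = 4×3 + 2
3 = 1×2 + 1
2 = 2×1 + 0
Back-substitute:
1 = 3 − 2
1 = −14 + 5·3
1 = 5·17 − 6·14
1 = −6·11200 + 3953·17
So 17·3953 ≡ 1 (mod 11200), hence d = 3953.

3953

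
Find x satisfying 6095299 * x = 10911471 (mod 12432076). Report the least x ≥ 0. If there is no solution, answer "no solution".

First find gcd(6095299, 12432076):
12432076 = 2*6095299 + 241478
6095299 = 25*241478 + 58349
241478 = 4*58349 + 8082
58349 = 7*8082 + 1775
8082 = 4*1775 + 982
1775 = 1*982 + 793
982 = 1*793 + 189
793 = 4*189 + 37
189 = 5*37 + 4
37 = 9*4 + 1
4 = 4*1 + 0
gcd = 1, so a unique solution mod 12432076 exists.
Back-substitute for the Bézout coefficients:
1 = 37 − 9·4
1 = −9·189 + 46·37
1 = 46·793 − 193·189
1 = −193·982 + 239·793
1 = 239·1775 − 432·982
1 = −432·8082 + 1967·1775
1 = 1967·58349 − 14201·8082
1 = −14201·241478 + 58771·58349
1 = 58771·6095299 − 1483476·241478
1 = −1483476·12432076 + 3025723·6095299
So 6095299·(3025723) ≡ 1 (mod 12432076), giving 6095299⁻¹ ≡ 3025723.
x ≡ 6095299⁻¹·10911471 ≡ 3025723·10911471 ≡ 7756121 (mod 12432076).

7756121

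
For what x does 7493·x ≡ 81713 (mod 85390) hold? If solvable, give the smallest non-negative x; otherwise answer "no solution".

First find gcd(7493, 85390):
85390 = 11·7493 + 2967
7493 = 2·2967 + 1559
2967 = 1·1559 + 1408
1559 = 1·1408 + 151
1408 = 9·151 + 49
151 = 3·49 + 4
49 = 12·4 + 1
4 = 4·1 + 0
gcd = 1, so a unique solution mod 85390 exists.
Back-substitute for the Bézout coefficients:
1 = 49 − 12·4
1 = −12·151 + 37·49
1 = 37·1408 − 345·151
1 = −345·1559 + 382·1408
1 = 382·2967 − 727·1559
1 = −727·7493 + 1836·2967
1 = 1836·85390 − 20923·7493
So 7493·(-20923) ≡ 1 (mod 85390), giving 7493⁻¹ ≡ 64467.
x ≡ 7493⁻¹·81713 ≡ 64467·81713 ≡ 82871 (mod 85390).

82871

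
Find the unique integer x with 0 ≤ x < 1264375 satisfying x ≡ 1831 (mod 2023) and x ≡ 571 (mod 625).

770571

Write x = 1831 + 2023·k. Then 2023·k ≡ 571 − 1831 ≡ 615 (mod 625).
Need 2023⁻¹ mod 625. Extended Euclid on (625, 148):
625 = 4×148 + 33
148 = 4×33 + 16
33 = 2×16 + 1
16 = 16×1 + 0
Back-substitute:
1 = 33 − 2·16
1 = −2·148 + 9·33
1 = 9·625 − 38·148
2023⁻¹ ≡ 587 (mod 625), so k ≡ 587·615 ≡ 380 (mod 625).
x = 1831 + 2023·380 = 770571.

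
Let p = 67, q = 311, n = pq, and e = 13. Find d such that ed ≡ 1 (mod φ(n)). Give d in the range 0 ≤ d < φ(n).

φ(n) = (p−1)(q−1) = 66·310 = 20460.
Need d with 13·d ≡ 1 (mod 20460). Apply the extended Euclidean algorithm:
20460 = 1573*13 + 11
13 = 1*11 + 2
11 = 5*2 + 1
2 = 2*1 + 0
Back-substitute:
1 = 11 − 5·2
1 = −5·13 + 6·11
1 = 6·20460 − 9443·13
So 13·(-9443) ≡ 1 (mod 20460), hence d ≡ -9443 ≡ 11017 (mod 20460).

11017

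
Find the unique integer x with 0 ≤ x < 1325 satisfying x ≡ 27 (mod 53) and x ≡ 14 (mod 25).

Write x = 27 + 53·k. Then 53·k ≡ 14 − 27 ≡ 12 (mod 25).
Need 53⁻¹ mod 25. Extended Euclid on (25, 3):
25 = 8*3 + 1
3 = 3*1 + 0
Back-substitute:
1 = 25 − 8·3
53⁻¹ ≡ 17 (mod 25), so k ≡ 17·12 ≡ 4 (mod 25).
x = 27 + 53·4 = 239.

239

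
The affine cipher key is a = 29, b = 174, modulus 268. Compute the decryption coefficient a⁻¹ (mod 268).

Extended Euclidean algorithm:
268 = 9×29 + 7
29 = 4×7 + 1
7 = 7×1 + 0
The gcd is 1. Working backward:
1 = 29 − 4·7
1 = −4·268 + 37·29
So 29·37 ≡ 1 (mod 268).

37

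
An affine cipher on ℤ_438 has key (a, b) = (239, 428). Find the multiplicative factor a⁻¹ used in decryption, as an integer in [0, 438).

11

Run Euclid on (438, 239):
438 = 1×239 + 199
239 = 1×199 + 40
199 = 4×40 + 39
40 = 1×39 + 1
39 = 39×1 + 0
The gcd is 1. Working backward:
1 = 40 − 39
1 = −199 + 5·40
1 = 5·239 − 6·199
1 = −6·438 + 11·239
So 239·11 ≡ 1 (mod 438).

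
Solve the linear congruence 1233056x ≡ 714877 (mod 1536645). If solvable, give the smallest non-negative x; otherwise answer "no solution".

gcd(1233056, 1536645):
1536645 = 1*1233056 + 303589
1233056 = 4*303589 + 18700
303589 = 16*18700 + 4389
18700 = 4*4389 + 1144
4389 = 3*1144 + 957
1144 = 1*957 + 187
957 = 5*187 + 22
187 = 8*22 + 11
22 = 2*11 + 0
gcd = 11, but 11 ∤ 714877, so the congruence has no solution.

no solution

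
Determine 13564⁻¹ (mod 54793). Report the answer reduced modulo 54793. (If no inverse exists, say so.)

gcd(54793, 13564) by repeated division:
54793 = 4*13564 + 537
13564 = 25*537 + 139
537 = 3*139 + 120
139 = 1*120 + 19
120 = 6*19 + 6
19 = 3*6 + 1
6 = 6*1 + 0
gcd = 1, so the inverse exists. Back-substitute:
1 = 19 − 3·6
1 = −3·120 + 19·19
1 = 19·139 − 22·120
1 = −22·537 + 85·139
1 = 85·13564 − 2147·537
1 = −2147·54793 + 8673·13564
So 13564·8673 ≡ 1 (mod 54793).

8673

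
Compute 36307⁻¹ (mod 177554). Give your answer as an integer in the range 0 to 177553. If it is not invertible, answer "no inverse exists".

126665

Apply the Euclidean algorithm to 177554 and 36307:
177554 = 4·36307 + 32326
36307 = 1·32326 + 3981
32326 = 8·3981 + 478
3981 = 8·478 + 157
478 = 3·157 + 7
157 = 22·7 + 3
7 = 2·3 + 1
3 = 3·1 + 0
Since gcd(36307, 177554) = 1, back-substitute to write 1 as a combination:
1 = 7 − 2·3
1 = −2·157 + 45·7
1 = 45·478 − 137·157
1 = −137·3981 + 1141·478
1 = 1141·32326 − 9265·3981
1 = −9265·36307 + 10406·32326
1 = 10406·177554 − 50889·36307
Hence 36307⁻¹ ≡ -50889 ≡ 126665 (mod 177554).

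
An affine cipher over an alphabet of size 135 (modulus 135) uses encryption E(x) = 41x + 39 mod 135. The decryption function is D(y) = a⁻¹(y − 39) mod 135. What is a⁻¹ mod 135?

Extended Euclidean algorithm:
135 = 3*41 + 12
41 = 3*12 + 5
12 = 2*5 + 2
5 = 2*2 + 1
2 = 2*1 + 0
Since gcd(41, 135) = 1, back-substitute to write 1 as a combination:
1 = 5 − 2·2
1 = −2·12 + 5·5
1 = 5·41 − 17·12
1 = −17·135 + 56·41
So 41·56 ≡ 1 (mod 135).

56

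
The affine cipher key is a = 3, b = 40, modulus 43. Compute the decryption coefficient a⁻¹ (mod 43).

29

Apply the Euclidean algorithm to 43 and 3:
43 = 14·3 + 1
3 = 3·1 + 0
gcd = 1, so the inverse exists. Back-substitute:
1 = 43 − 14·3
Thus 3·(-14) ≡ 1 (mod 43); reducing, -14 mod 43 = 29.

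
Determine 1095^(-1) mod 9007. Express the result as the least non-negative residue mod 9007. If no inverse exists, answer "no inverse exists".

7913

Run Euclid on (9007, 1095):
9007 = 8·1095 + 247
1095 = 4·247 + 107
247 = 2·107 + 33
107 = 3·33 + 8
33 = 4·8 + 1
8 = 8·1 + 0
Since gcd(1095, 9007) = 1, back-substitute to write 1 as a combination:
1 = 33 − 4·8
1 = −4·107 + 13·33
1 = 13·247 − 30·107
1 = −30·1095 + 133·247
1 = 133·9007 − 1094·1095
Thus 1095·(-1094) ≡ 1 (mod 9007); reducing, -1094 mod 9007 = 7913.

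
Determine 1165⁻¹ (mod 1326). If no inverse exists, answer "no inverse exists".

Run Euclid on (1326, 1165):
1326 = 1×1165 + 161
1165 = 7×161 + 38
161 = 4×38 + 9
38 = 4×9 + 2
9 = 4×2 + 1
2 = 2×1 + 0
Since gcd(1165, 1326) = 1, back-substitute to write 1 as a combination:
1 = 9 − 4·2
1 = −4·38 + 17·9
1 = 17·161 − 72·38
1 = −72·1165 + 521·161
1 = 521·1326 − 593·1165
Hence 1165⁻¹ ≡ -593 ≡ 733 (mod 1326).

733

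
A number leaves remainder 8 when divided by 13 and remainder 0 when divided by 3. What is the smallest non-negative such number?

21

Write x = 8 + 13·k. Then 13·k ≡ 0 − 8 ≡ 1 (mod 3).
Need 13⁻¹ mod 3. Extended Euclid on (3, 1):
3 = 3×1 + 0
13⁻¹ ≡ 1 (mod 3), so k ≡ 1·1 ≡ 1 (mod 3).
x = 8 + 13·1 = 21.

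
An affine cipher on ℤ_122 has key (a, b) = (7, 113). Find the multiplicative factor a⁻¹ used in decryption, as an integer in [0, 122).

35

Apply the Euclidean algorithm to 122 and 7:
122 = 17·7 + 3
7 = 2·3 + 1
3 = 3·1 + 0
gcd = 1, so the inverse exists. Back-substitute:
1 = 7 − 2·3
1 = −2·122 + 35·7
So 7·35 ≡ 1 (mod 122).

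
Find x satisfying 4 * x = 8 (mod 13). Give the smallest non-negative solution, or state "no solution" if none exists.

2

First find gcd(4, 13):
13 = 3*4 + 1
4 = 4*1 + 0
gcd = 1, so a unique solution mod 13 exists.
Back-substitute for the Bézout coefficients:
1 = 13 − 3·4
So 4·(-3) ≡ 1 (mod 13), giving 4⁻¹ ≡ 10.
x ≡ 4⁻¹·8 ≡ 10·8 ≡ 2 (mod 13).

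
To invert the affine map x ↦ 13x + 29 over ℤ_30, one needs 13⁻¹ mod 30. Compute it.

7

Run Euclid on (30, 13):
30 = 2*13 + 4
13 = 3*4 + 1
4 = 4*1 + 0
The gcd is 1. Working backward:
1 = 13 − 3·4
1 = −3·30 + 7·13
So 13·7 ≡ 1 (mod 30).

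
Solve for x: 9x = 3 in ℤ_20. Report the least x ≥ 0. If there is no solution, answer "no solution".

7

First find gcd(9, 20):
20 = 2×9 + 2
9 = 4×2 + 1
2 = 2×1 + 0
gcd = 1, so a unique solution mod 20 exists.
Back-substitute for the Bézout coefficients:
1 = 9 − 4·2
1 = −4·20 + 9·9
So 9·(9) ≡ 1 (mod 20), giving 9⁻¹ ≡ 9.
x ≡ 9⁻¹·3 ≡ 9·3 ≡ 7 (mod 20).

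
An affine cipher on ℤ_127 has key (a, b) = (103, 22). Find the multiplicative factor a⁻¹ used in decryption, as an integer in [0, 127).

Extended Euclidean algorithm:
127 = 1×103 + 24
103 = 4×24 + 7
24 = 3×7 + 3
7 = 2×3 + 1
3 = 3×1 + 0
Since gcd(103, 127) = 1, back-substitute to write 1 as a combination:
1 = 7 − 2·3
1 = −2·24 + 7·7
1 = 7·103 − 30·24
1 = −30·127 + 37·103
So 103·37 ≡ 1 (mod 127).

37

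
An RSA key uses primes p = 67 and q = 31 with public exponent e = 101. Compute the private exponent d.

φ(n) = (p−1)(q−1) = 66·30 = 1980.
Need d with 101·d ≡ 1 (mod 1980). Apply the extended Euclidean algorithm:
1980 = 19*101 + 61
101 = 1*61 + 40
61 = 1*40 + 21
40 = 1*21 + 19
21 = 1*19 + 2
19 = 9*2 + 1
2 = 2*1 + 0
Back-substitute:
1 = 19 − 9·2
1 = −9·21 + 10·19
1 = 10·40 − 19·21
1 = −19·61 + 29·40
1 = 29·101 − 48·61
1 = −48·1980 + 941·101
So 101·941 ≡ 1 (mod 1980), hence d = 941.

941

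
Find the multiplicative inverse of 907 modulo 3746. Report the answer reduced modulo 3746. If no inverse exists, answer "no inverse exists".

Extended Euclidean algorithm:
3746 = 4·907 + 118
907 = 7·118 + 81
118 = 1·81 + 37
81 = 2·37 + 7
37 = 5·7 + 2
7 = 3·2 + 1
2 = 2·1 + 0
Since gcd(907, 3746) = 1, back-substitute to write 1 as a combination:
1 = 7 − 3·2
1 = −3·37 + 16·7
1 = 16·81 − 35·37
1 = −35·118 + 51·81
1 = 51·907 − 392·118
1 = −392·3746 + 1619·907
So 907·1619 ≡ 1 (mod 3746).

1619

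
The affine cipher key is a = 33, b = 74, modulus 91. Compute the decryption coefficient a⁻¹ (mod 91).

Run Euclid on (91, 33):
91 = 2×33 + 25
33 = 1×25 + 8
25 = 3×8 + 1
8 = 8×1 + 0
The gcd is 1. Working backward:
1 = 25 − 3·8
1 = −3·33 + 4·25
1 = 4·91 − 11·33
Thus 33·(-11) ≡ 1 (mod 91); reducing, -11 mod 91 = 80.

80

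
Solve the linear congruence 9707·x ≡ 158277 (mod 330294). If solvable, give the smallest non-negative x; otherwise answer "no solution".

163479

First find gcd(9707, 330294):
330294 = 34·9707 + 256
9707 = 37·256 + 235
256 = 1·235 + 21
235 = 11·21 + 4
21 = 5·4 + 1
4 = 4·1 + 0
gcd = 1, so a unique solution mod 330294 exists.
Back-substitute for the Bézout coefficients:
1 = 21 − 5·4
1 = −5·235 + 56·21
1 = 56·256 − 61·235
1 = −61·9707 + 2313·256
1 = 2313·330294 − 78703·9707
So 9707·(-78703) ≡ 1 (mod 330294), giving 9707⁻¹ ≡ 251591.
x ≡ 9707⁻¹·158277 ≡ 251591·158277 ≡ 163479 (mod 330294).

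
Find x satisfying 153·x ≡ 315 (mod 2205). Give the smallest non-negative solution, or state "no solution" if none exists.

175

First find gcd(153, 2205):
2205 = 14*153 + 63
153 = 2*63 + 27
63 = 2*27 + 9
27 = 3*9 + 0
gcd = 9 and 9 | 315, so solutions exist. Divide through by 9: 17x ≡ 35 (mod 245).
Now find 17⁻¹ mod 245:
245 = 14·17 + 7
17 = 2·7 + 3
7 = 2·3 + 1
3 = 3·1 + 0
Back-substitute:
1 = 7 − 2·3
1 = −2·17 + 5·7
1 = 5·245 − 72·17
So 17·(-72) ≡ 1 (mod 245), i.e. 17⁻¹ ≡ 173.
Then x ≡ 173·35 ≡ 175 (mod 245); the smallest non-negative solution is x = 175.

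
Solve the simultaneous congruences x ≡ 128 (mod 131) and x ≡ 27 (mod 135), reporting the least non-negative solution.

7857

Write x = 128 + 131·k. Then 131·k ≡ 27 − 128 ≡ 34 (mod 135).
Need 131⁻¹ mod 135. Extended Euclid on (135, 131):
135 = 1×131 + 4
131 = 32×4 + 3
4 = 1×3 + 1
3 = 3×1 + 0
Back-substitute:
1 = 4 − 3
1 = −131 + 33·4
1 = 33·135 − 34·131
131⁻¹ ≡ 101 (mod 135), so k ≡ 101·34 ≡ 59 (mod 135).
x = 128 + 131·59 = 7857.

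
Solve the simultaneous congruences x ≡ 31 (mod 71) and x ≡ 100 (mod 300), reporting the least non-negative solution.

2800

Write x = 31 + 71·k. Then 71·k ≡ 100 − 31 ≡ 69 (mod 300).
Need 71⁻¹ mod 300. Extended Euclid on (300, 71):
300 = 4×71 + 16
71 = 4×16 + 7
16 = 2×7 + 2
7 = 3×2 + 1
2 = 2×1 + 0
Back-substitute:
1 = 7 − 3·2
1 = −3·16 + 7·7
1 = 7·71 − 31·16
1 = −31·300 + 131·71
71⁻¹ ≡ 131 (mod 300), so k ≡ 131·69 ≡ 39 (mod 300).
x = 31 + 71·39 = 2800.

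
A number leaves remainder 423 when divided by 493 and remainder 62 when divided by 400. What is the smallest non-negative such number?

Write x = 423 + 493·k. Then 493·k ≡ 62 − 423 ≡ 39 (mod 400).
Need 493⁻¹ mod 400. Extended Euclid on (400, 93):
400 = 4×93 + 28
93 = 3×28 + 9
28 = 3×9 + 1
9 = 9×1 + 0
Back-substitute:
1 = 28 − 3·9
1 = −3·93 + 10·28
1 = 10·400 − 43·93
493⁻¹ ≡ 357 (mod 400), so k ≡ 357·39 ≡ 323 (mod 400).
x = 423 + 493·323 = 159662.

159662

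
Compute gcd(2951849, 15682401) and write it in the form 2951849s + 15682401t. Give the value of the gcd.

Apply Euclid's algorithm to 15682401 and 2951849:
15682401 = 5×2951849 + 923156
2951849 = 3×923156 + 182381
923156 = 5×182381 + 11251
182381 = 16×11251 + 2365
11251 = 4×2365 + 1791
2365 = 1×1791 + 574
1791 = 3×574 + 69
574 = 8×69 + 22
69 = 3×22 + 3
22 = 7×3 + 1
3 = 3×1 + 0
gcd(2951849, 15682401) = 1.
Express as a combination:
1 = 22 − 7·3
1 = −7·69 + 22·22
1 = 22·574 − 183·69
1 = −183·1791 + 571·574
1 = 571·2365 − 754·1791
1 = −754·11251 + 3587·2365
1 = 3587·182381 − 58146·11251
1 = −58146·923156 + 294317·182381
1 = 294317·2951849 − 941097·923156
1 = −941097·15682401 + 4999802·2951849
So 1 = (-941097)·15682401 + (4999802)·2951849.

1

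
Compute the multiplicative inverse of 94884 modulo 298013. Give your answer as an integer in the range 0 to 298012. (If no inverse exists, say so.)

Run Euclid on (298013, 94884):
298013 = 3·94884 + 13361
94884 = 7·13361 + 1357
13361 = 9·1357 + 1148
1357 = 1·1148 + 209
1148 = 5·209 + 103
209 = 2·103 + 3
103 = 34·3 + 1
3 = 3·1 + 0
gcd = 1, so the inverse exists. Back-substitute:
1 = 103 − 34·3
1 = −34·209 + 69·103
1 = 69·1148 − 379·209
1 = −379·1357 + 448·1148
1 = 448·13361 − 4411·1357
1 = −4411·94884 + 31325·13361
1 = 31325·298013 − 98386·94884
Hence 94884⁻¹ ≡ -98386 ≡ 199627 (mod 298013).

199627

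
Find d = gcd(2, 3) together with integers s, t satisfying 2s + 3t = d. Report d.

Apply Euclid's algorithm to 3 and 2:
3 = 1*2 + 1
2 = 2*1 + 0
gcd(2, 3) = 1.
Express as a combination:
1 = 3 − 2
So 1 = (1)·3 + (-1)·2.

1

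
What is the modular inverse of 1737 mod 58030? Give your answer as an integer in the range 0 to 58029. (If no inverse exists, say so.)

56393

gcd(58030, 1737) by repeated division:
58030 = 33·1737 + 709
1737 = 2·709 + 319
709 = 2·319 + 71
319 = 4·71 + 35
71 = 2·35 + 1
35 = 35·1 + 0
The gcd is 1. Working backward:
1 = 71 − 2·35
1 = −2·319 + 9·71
1 = 9·709 − 20·319
1 = −20·1737 + 49·709
1 = 49·58030 − 1637·1737
So 1737·(-1637) ≡ 1 (mod 58030), and -1637 ≡ 56393 (mod 58030).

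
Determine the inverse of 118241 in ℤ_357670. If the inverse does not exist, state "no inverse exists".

103041

Run Euclid on (357670, 118241):
357670 = 3·118241 + 2947
118241 = 40·2947 + 361
2947 = 8·361 + 59
361 = 6·59 + 7
59 = 8·7 + 3
7 = 2·3 + 1
3 = 3·1 + 0
The gcd is 1. Working backward:
1 = 7 − 2·3
1 = −2·59 + 17·7
1 = 17·361 − 104·59
1 = −104·2947 + 849·361
1 = 849·118241 − 34064·2947
1 = −34064·357670 + 103041·118241
So 118241·103041 ≡ 1 (mod 357670).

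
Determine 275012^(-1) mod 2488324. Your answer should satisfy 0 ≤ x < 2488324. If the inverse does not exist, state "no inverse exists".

Euclidean algorithm on 2488324, 275012:
2488324 = 9*275012 + 13216
275012 = 20*13216 + 10692
13216 = 1*10692 + 2524
10692 = 4*2524 + 596
2524 = 4*596 + 140
596 = 4*140 + 36
140 = 3*36 + 32
36 = 1*32 + 4
32 = 8*4 + 0
The gcd is 4, not 1, hence no inverse exists.

no inverse exists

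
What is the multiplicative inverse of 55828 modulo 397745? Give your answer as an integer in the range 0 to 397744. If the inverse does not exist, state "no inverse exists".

382577

Apply the Euclidean algorithm to 397745 and 55828:
397745 = 7×55828 + 6949
55828 = 8×6949 + 236
6949 = 29×236 + 105
236 = 2×105 + 26
105 = 4×26 + 1
26 = 26×1 + 0
Since gcd(55828, 397745) = 1, back-substitute to write 1 as a combination:
1 = 105 − 4·26
1 = −4·236 + 9·105
1 = 9·6949 − 265·236
1 = −265·55828 + 2129·6949
1 = 2129·397745 − 15168·55828
So 55828·(-15168) ≡ 1 (mod 397745), and -15168 ≡ 382577 (mod 397745).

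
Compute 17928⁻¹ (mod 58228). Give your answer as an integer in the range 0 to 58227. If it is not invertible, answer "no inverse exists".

Euclidean algorithm on 58228, 17928:
58228 = 3·17928 + 4444
17928 = 4·4444 + 152
4444 = 29·152 + 36
152 = 4·36 + 8
36 = 4·8 + 4
8 = 2·4 + 0
gcd(17928, 58228) = 4 ≠ 1, so 17928 has no multiplicative inverse modulo 58228.

no inverse exists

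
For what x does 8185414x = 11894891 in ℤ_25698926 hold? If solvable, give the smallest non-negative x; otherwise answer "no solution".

gcd(8185414, 25698926):
25698926 = 3·8185414 + 1142684
8185414 = 7·1142684 + 186626
1142684 = 6·186626 + 22928
186626 = 8·22928 + 3202
22928 = 7·3202 + 514
3202 = 6·514 + 118
514 = 4·118 + 42
118 = 2·42 + 34
42 = 1·34 + 8
34 = 4·8 + 2
8 = 4·2 + 0
gcd = 2, but 2 ∤ 11894891, so the congruence has no solution.

no solution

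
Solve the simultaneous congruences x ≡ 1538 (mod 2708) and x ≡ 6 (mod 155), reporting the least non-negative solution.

Write x = 1538 + 2708·k. Then 2708·k ≡ 6 − 1538 ≡ 18 (mod 155).
Need 2708⁻¹ mod 155. Extended Euclid on (155, 73):
155 = 2*73 + 9
73 = 8*9 + 1
9 = 9*1 + 0
Back-substitute:
1 = 73 − 8·9
1 = −8·155 + 17·73
2708⁻¹ ≡ 17 (mod 155), so k ≡ 17·18 ≡ 151 (mod 155).
x = 1538 + 2708·151 = 410446.

410446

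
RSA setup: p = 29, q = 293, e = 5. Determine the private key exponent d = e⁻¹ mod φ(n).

φ(n) = (p−1)(q−1) = 28·292 = 8176.
Need d with 5·d ≡ 1 (mod 8176). Apply the extended Euclidean algorithm:
8176 = 1635×5 + 1
5 = 5×1 + 0
Back-substitute:
1 = 8176 − 1635·5
So 5·(-1635) ≡ 1 (mod 8176), hence d ≡ -1635 ≡ 6541 (mod 8176).

6541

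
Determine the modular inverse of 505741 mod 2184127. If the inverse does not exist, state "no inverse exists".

Extended Euclidean algorithm:
2184127 = 4·505741 + 161163
505741 = 3·161163 + 22252
161163 = 7·22252 + 5399
22252 = 4·5399 + 656
5399 = 8·656 + 151
656 = 4·151 + 52
151 = 2·52 + 47
52 = 1·47 + 5
47 = 9·5 + 2
5 = 2·2 + 1
2 = 2·1 + 0
The gcd is 1. Working backward:
1 = 5 − 2·2
1 = −2·47 + 19·5
1 = 19·52 − 21·47
1 = −21·151 + 61·52
1 = 61·656 − 265·151
1 = −265·5399 + 2181·656
1 = 2181·22252 − 8989·5399
1 = −8989·161163 + 65104·22252
1 = 65104·505741 − 204301·161163
1 = −204301·2184127 + 882308·505741
So 505741·882308 ≡ 1 (mod 2184127).

882308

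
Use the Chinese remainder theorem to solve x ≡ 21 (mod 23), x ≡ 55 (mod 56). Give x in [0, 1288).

Write x = 21 + 23·k. Then 23·k ≡ 55 − 21 ≡ 34 (mod 56).
Need 23⁻¹ mod 56. Extended Euclid on (56, 23):
56 = 2×23 + 10
23 = 2×10 + 3
10 = 3×3 + 1
3 = 3×1 + 0
Back-substitute:
1 = 10 − 3·3
1 = −3·23 + 7·10
1 = 7·56 − 17·23
23⁻¹ ≡ 39 (mod 56), so k ≡ 39·34 ≡ 38 (mod 56).
x = 21 + 23·38 = 895.

895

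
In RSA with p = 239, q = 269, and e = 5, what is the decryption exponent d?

φ(n) = (p−1)(q−1) = 238·268 = 63784.
Need d with 5·d ≡ 1 (mod 63784). Apply the extended Euclidean algorithm:
63784 = 12756·5 + 4
5 = 1·4 + 1
4 = 4·1 + 0
Back-substitute:
1 = 5 − 4
1 = −63784 + 12757·5
So 5·12757 ≡ 1 (mod 63784), hence d = 12757.

12757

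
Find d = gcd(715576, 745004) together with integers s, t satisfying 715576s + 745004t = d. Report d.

4

Repeated division:
745004 = 1·715576 + 29428
715576 = 24·29428 + 9304
29428 = 3·9304 + 1516
9304 = 6·1516 + 208
1516 = 7·208 + 60
208 = 3·60 + 28
60 = 2·28 + 4
28 = 7·4 + 0
gcd(715576, 745004) = 4.
Express as a combination:
4 = 60 − 2·28
4 = −2·208 + 7·60
4 = 7·1516 − 51·208
4 = −51·9304 + 313·1516
4 = 313·29428 − 990·9304
4 = −990·715576 + 24073·29428
4 = 24073·745004 − 25063·715576
So 4 = (24073)·745004 + (-25063)·715576.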